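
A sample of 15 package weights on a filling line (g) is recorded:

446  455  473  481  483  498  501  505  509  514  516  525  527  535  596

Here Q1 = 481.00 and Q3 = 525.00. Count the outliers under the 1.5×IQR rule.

IQR = 44.00; fences at 481.00 − 66.00 = 415.00 and 525.00 + 66.00 = 591.00.
Outside the cutoffs: 596.

1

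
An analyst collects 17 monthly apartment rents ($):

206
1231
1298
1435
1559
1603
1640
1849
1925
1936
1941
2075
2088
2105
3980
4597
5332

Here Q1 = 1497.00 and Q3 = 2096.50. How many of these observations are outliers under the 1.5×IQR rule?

4

IQR = 599.50; fences at 1497.00 − 899.25 = 597.75 and 2096.50 + 899.25 = 2995.75.
Outside the cutoffs: 206, 3980, 4597, 5332.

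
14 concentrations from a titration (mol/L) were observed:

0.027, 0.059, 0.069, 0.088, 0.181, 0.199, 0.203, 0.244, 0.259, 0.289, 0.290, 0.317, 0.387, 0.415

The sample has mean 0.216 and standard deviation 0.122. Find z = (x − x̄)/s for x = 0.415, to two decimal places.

1.63

z = (0.415 − 0.216) / 0.122 = 1.63.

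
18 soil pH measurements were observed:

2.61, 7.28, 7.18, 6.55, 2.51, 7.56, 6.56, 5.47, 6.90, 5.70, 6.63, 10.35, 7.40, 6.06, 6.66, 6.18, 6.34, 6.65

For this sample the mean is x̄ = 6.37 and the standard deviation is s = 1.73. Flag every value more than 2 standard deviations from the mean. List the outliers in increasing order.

2.51, 2.61, 10.35

Cutoffs at x̄ ± 2s: 6.37 ± 2·1.73 = [2.91, 9.83].
2.51: z = -2.23, |z| > 2 → outlier.
2.61: z = -2.17, |z| > 2 → outlier.
10.35: z = 2.30, |z| > 2 → outlier.
Every other value lies within [2.91, 9.83].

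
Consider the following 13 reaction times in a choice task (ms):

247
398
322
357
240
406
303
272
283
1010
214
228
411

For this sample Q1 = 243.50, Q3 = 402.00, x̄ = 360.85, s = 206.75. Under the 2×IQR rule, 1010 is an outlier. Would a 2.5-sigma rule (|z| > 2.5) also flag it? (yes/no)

z = (1010 − 360.85) / 206.75 = 3.14.
|z| = 3.14 > 2.5.

yes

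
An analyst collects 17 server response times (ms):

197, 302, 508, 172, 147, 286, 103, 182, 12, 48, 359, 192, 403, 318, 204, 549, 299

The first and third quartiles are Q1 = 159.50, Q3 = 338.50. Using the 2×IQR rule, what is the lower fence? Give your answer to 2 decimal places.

-198.50

IQR = Q3 − Q1 = 338.50 − 159.50 = 179.00.
Lower fence = Q1 − 2·IQR = 159.50 − 358.00 = -198.50.
Upper fence = Q3 + 2·IQR = 338.50 + 358.00 = 696.50.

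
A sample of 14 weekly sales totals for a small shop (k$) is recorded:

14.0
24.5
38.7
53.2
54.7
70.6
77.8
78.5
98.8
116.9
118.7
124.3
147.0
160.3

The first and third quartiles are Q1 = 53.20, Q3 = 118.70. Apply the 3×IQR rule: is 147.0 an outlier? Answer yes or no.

IQR = Q3 − Q1 = 118.70 − 53.20 = 65.50.
Lower fence = Q1 − 3·IQR = 53.20 − 196.50 = -143.30.
Upper fence = Q3 + 3·IQR = 118.70 + 196.50 = 315.20.
147.0 lies within [-143.30, 315.20].

no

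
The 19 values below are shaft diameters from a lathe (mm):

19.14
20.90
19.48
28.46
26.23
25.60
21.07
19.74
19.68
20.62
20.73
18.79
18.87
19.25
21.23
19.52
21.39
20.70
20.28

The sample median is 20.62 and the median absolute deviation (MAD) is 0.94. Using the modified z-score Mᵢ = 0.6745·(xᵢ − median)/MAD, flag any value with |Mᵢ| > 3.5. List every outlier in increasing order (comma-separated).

|Mᵢ| > 3.5 ⇔ |xᵢ − 20.62| > 3.5·0.94/0.6745 = 4.88.
So outliers lie outside [15.74, 25.50].
25.60: M = 3.57 → outlier.
26.23: M = 4.03 → outlier.
28.46: M = 5.63 → outlier.

25.60, 26.23, 28.46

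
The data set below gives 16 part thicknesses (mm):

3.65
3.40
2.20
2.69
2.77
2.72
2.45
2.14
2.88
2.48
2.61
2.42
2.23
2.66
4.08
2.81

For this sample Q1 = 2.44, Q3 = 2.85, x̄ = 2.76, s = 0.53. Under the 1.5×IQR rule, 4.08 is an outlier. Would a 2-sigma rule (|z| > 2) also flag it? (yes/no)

z = (4.08 − 2.76) / 0.53 = 2.49.
|z| = 2.49 > 2.

yes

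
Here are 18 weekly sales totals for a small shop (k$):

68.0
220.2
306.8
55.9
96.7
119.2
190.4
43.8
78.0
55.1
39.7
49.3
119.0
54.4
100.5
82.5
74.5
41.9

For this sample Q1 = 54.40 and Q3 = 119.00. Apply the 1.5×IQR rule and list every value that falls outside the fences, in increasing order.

IQR = Q3 − Q1 = 119.00 − 54.40 = 64.60.
Lower fence = Q1 − 1.5·IQR = 54.40 − 96.90 = -42.50.
Upper fence = Q3 + 1.5·IQR = 119.00 + 96.90 = 215.90.
220.2 > 215.90 → outlier.
306.8 > 215.90 → outlier.
All remaining values lie within [-42.50, 215.90].

220.2, 306.8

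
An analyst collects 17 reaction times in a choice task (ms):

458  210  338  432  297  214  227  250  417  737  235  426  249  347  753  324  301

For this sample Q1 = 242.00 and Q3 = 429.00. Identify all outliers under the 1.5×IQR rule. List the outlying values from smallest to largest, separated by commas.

IQR = Q3 − Q1 = 429.00 − 242.00 = 187.00.
Lower fence = Q1 − 1.5·IQR = 242.00 − 280.50 = -38.50.
Upper fence = Q3 + 1.5·IQR = 429.00 + 280.50 = 709.50.
737 > 709.50 → outlier.
753 > 709.50 → outlier.
All remaining values lie within [-38.50, 709.50].

737, 753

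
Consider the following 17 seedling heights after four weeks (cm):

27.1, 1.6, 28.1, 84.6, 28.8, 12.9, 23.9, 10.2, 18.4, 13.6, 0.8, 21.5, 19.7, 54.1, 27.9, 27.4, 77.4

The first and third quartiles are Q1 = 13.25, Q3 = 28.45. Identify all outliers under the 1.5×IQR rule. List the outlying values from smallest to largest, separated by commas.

54.1, 77.4, 84.6

IQR = Q3 − Q1 = 28.45 − 13.25 = 15.20.
Lower fence = Q1 − 1.5·IQR = 13.25 − 22.80 = -9.55.
Upper fence = Q3 + 1.5·IQR = 28.45 + 22.80 = 51.25.
54.1 > 51.25 → outlier.
77.4 > 51.25 → outlier.
84.6 > 51.25 → outlier.
All remaining values lie within [-9.55, 51.25].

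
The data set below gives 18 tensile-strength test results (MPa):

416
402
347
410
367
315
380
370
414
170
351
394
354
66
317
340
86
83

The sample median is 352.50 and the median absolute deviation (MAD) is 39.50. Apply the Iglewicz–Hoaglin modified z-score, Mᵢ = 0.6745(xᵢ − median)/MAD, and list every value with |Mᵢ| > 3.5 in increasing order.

|Mᵢ| > 3.5 ⇔ |xᵢ − 352.50| > 3.5·39.50/0.6745 = 204.97.
So outliers lie outside [147.53, 557.47].
66: M = -4.89 → outlier.
83: M = -4.60 → outlier.
86: M = -4.55 → outlier.

66, 83, 86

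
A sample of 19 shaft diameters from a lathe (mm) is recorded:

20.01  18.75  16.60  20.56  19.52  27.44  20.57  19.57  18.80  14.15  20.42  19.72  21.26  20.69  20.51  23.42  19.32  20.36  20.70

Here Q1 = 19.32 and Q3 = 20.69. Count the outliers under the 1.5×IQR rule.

4

IQR = 1.37; fences at 19.32 − 2.055 = 17.265 and 20.69 + 2.055 = 22.745.
Outside the cutoffs: 14.15, 16.60, 23.42, 27.44.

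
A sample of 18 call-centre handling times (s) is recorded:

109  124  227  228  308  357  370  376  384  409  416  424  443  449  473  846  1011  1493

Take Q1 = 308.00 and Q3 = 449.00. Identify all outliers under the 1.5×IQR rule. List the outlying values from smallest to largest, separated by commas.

IQR = Q3 − Q1 = 449.00 − 308.00 = 141.00.
Lower fence = Q1 − 1.5·IQR = 308.00 − 211.50 = 96.50.
Upper fence = Q3 + 1.5·IQR = 449.00 + 211.50 = 660.50.
846 > 660.50 → outlier.
1011 > 660.50 → outlier.
1493 > 660.50 → outlier.
All remaining values lie within [96.50, 660.50].

846, 1011, 1493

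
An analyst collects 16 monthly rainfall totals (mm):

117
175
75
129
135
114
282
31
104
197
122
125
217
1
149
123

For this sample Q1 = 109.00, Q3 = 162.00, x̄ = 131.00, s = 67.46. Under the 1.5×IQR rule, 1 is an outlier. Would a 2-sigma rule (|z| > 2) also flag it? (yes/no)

no

z = (1 − 131.00) / 67.46 = -1.93.
|z| = 1.93 ≤ 2.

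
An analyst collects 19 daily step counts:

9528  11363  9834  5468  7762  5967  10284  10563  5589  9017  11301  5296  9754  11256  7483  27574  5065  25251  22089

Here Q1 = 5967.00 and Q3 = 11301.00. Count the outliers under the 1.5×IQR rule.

IQR = 5334.00; fences at 5967.00 − 8001.00 = -2034.00 and 11301.00 + 8001.00 = 19302.00.
Outside the cutoffs: 22089, 25251, 27574.

3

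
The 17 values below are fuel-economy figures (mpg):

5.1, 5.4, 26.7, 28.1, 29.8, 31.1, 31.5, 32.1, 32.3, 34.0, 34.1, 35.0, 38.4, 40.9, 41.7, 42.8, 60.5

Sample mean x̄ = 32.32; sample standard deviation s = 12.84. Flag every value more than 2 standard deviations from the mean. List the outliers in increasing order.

5.1, 5.4, 60.5

Cutoffs at x̄ ± 2s: 32.32 ± 2·12.84 = [6.64, 58.00].
5.1: z = -2.12, |z| > 2 → outlier.
5.4: z = -2.10, |z| > 2 → outlier.
60.5: z = 2.19, |z| > 2 → outlier.
Every other value lies within [6.64, 58.00].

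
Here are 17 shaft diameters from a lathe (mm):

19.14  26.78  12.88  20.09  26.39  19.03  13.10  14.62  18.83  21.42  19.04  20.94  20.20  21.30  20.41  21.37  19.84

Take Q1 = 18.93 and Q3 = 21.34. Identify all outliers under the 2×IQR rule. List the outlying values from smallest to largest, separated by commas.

IQR = Q3 − Q1 = 21.34 − 18.93 = 2.41.
Lower fence = Q1 − 2·IQR = 18.93 − 4.82 = 14.11.
Upper fence = Q3 + 2·IQR = 21.34 + 4.82 = 26.16.
12.88 < 14.11 → outlier.
13.10 < 14.11 → outlier.
26.39 > 26.16 → outlier.
26.78 > 26.16 → outlier.
All remaining values lie within [14.11, 26.16].

12.88, 13.10, 26.39, 26.78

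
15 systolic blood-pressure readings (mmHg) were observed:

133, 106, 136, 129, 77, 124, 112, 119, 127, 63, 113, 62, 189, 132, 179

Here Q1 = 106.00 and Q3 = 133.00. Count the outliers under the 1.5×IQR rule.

IQR = 27.00; fences at 106.00 − 40.50 = 65.50 and 133.00 + 40.50 = 173.50.
Outside the cutoffs: 62, 63, 179, 189.

4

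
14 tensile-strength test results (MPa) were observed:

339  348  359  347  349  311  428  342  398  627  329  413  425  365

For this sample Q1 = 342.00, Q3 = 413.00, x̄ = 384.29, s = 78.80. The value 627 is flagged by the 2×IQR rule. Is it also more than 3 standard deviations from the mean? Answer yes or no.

yes

z = (627 − 384.29) / 78.80 = 3.08.
|z| = 3.08 > 3.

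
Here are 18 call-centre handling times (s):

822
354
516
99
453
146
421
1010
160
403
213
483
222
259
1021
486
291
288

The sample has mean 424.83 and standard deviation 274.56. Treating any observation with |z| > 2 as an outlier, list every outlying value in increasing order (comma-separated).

Cutoffs at x̄ ± 2s: 424.83 ± 2·274.56 = [-124.29, 973.95].
1010: z = 2.13, |z| > 2 → outlier.
1021: z = 2.17, |z| > 2 → outlier.
Every other value lies within [-124.29, 973.95].

1010, 1021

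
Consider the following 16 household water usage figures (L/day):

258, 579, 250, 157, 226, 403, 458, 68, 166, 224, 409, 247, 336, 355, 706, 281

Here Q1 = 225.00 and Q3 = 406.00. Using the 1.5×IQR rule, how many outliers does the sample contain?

1

IQR = 181.00; fences at 225.00 − 271.50 = -46.50 and 406.00 + 271.50 = 677.50.
Outside the cutoffs: 706.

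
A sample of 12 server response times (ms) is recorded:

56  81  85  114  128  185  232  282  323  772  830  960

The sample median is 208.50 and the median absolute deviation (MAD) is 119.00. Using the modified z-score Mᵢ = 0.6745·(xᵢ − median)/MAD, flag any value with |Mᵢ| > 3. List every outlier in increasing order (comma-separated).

772, 830, 960

|Mᵢ| > 3 ⇔ |xᵢ − 208.50| > 3·119.00/0.6745 = 529.28.
So outliers lie outside [-320.78, 737.78].
772: M = 3.19 → outlier.
830: M = 3.52 → outlier.
960: M = 4.26 → outlier.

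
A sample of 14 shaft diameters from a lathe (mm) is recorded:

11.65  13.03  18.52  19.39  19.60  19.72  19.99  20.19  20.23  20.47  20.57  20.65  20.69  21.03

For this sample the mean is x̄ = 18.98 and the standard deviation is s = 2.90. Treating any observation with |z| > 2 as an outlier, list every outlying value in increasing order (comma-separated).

Cutoffs at x̄ ± 2s: 18.98 ± 2·2.90 = [13.18, 24.78].
11.65: z = -2.53, |z| > 2 → outlier.
13.03: z = -2.05, |z| > 2 → outlier.
Every other value lies within [13.18, 24.78].

11.65, 13.03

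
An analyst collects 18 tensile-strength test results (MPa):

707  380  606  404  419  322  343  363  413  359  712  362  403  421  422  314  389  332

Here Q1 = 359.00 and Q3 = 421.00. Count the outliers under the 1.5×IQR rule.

IQR = 62.00; fences at 359.00 − 93.00 = 266.00 and 421.00 + 93.00 = 514.00.
Outside the cutoffs: 606, 707, 712.

3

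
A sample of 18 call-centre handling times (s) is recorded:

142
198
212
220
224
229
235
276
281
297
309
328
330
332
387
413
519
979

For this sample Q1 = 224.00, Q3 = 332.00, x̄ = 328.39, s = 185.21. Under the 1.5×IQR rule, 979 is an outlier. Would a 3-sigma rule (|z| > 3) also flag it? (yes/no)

z = (979 − 328.39) / 185.21 = 3.51.
|z| = 3.51 > 3.

yes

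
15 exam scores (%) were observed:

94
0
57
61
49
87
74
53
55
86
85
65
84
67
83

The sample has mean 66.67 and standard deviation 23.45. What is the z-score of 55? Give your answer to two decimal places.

z = (55 − 66.67) / 23.45 = -0.50.

-0.50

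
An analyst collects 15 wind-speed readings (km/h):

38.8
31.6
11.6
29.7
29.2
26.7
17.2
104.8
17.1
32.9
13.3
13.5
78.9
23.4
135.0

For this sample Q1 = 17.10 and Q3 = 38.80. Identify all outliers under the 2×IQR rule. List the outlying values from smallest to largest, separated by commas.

104.8, 135.0

IQR = Q3 − Q1 = 38.80 − 17.10 = 21.70.
Lower fence = Q1 − 2·IQR = 17.10 − 43.40 = -26.30.
Upper fence = Q3 + 2·IQR = 38.80 + 43.40 = 82.20.
104.8 > 82.20 → outlier.
135.0 > 82.20 → outlier.
All remaining values lie within [-26.30, 82.20].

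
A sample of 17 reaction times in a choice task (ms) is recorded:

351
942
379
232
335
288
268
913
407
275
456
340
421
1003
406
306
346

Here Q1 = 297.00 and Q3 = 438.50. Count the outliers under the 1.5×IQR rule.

IQR = 141.50; fences at 297.00 − 212.25 = 84.75 and 438.50 + 212.25 = 650.75.
Outside the cutoffs: 913, 942, 1003.

3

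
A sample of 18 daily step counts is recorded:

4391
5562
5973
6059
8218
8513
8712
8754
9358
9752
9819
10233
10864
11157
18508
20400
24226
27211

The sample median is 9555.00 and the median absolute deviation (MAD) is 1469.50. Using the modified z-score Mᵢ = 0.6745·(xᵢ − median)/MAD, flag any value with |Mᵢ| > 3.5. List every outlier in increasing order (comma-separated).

|Mᵢ| > 3.5 ⇔ |xᵢ − 9555.00| > 3.5·1469.50/0.6745 = 7625.28.
So outliers lie outside [1929.72, 17180.28].
18508: M = 4.11 → outlier.
20400: M = 4.98 → outlier.
24226: M = 6.73 → outlier.
27211: M = 8.10 → outlier.

18508, 20400, 24226, 27211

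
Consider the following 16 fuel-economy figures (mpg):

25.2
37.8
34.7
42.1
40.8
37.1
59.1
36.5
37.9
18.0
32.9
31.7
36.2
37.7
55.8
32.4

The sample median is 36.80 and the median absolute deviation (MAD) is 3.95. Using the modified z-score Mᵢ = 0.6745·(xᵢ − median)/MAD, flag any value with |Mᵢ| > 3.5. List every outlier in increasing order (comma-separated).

59.1

|Mᵢ| > 3.5 ⇔ |xᵢ − 36.80| > 3.5·3.95/0.6745 = 20.50.
So outliers lie outside [16.30, 57.30].
59.1: M = 3.81 → outlier.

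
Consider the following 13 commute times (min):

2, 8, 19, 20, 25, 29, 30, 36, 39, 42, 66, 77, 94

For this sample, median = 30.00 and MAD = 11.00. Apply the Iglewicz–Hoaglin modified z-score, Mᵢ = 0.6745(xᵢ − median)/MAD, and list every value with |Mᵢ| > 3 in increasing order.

|Mᵢ| > 3 ⇔ |xᵢ − 30.00| > 3·11.00/0.6745 = 48.93.
So outliers lie outside [-18.93, 78.93].
94: M = 3.92 → outlier.

94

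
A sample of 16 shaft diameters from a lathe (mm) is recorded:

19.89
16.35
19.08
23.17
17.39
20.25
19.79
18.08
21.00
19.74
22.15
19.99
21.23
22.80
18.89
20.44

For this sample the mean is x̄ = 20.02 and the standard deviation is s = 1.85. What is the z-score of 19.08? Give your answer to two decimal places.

z = (19.08 − 20.02) / 1.85 = -0.51.

-0.51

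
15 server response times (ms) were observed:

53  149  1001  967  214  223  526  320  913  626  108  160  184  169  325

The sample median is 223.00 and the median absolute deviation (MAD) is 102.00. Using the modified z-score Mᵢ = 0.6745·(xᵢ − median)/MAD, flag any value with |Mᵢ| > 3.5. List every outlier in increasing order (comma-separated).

913, 967, 1001

|Mᵢ| > 3.5 ⇔ |xᵢ − 223.00| > 3.5·102.00/0.6745 = 529.28.
So outliers lie outside [-306.28, 752.28].
913: M = 4.56 → outlier.
967: M = 4.92 → outlier.
1001: M = 5.14 → outlier.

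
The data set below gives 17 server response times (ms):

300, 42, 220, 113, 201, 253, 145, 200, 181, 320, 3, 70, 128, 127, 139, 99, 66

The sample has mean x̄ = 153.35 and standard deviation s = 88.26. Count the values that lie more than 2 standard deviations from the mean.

Cutoffs: x̄ ± 2s = [-23.17, 329.87].
Every value lies within the cutoffs.

0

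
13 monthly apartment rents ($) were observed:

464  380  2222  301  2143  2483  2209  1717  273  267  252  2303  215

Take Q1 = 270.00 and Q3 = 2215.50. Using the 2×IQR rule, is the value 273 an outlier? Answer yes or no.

IQR = Q3 − Q1 = 2215.50 − 270.00 = 1945.50.
Lower fence = Q1 − 2·IQR = 270.00 − 3891.00 = -3621.00.
Upper fence = Q3 + 2·IQR = 2215.50 + 3891.00 = 6106.50.
273 lies within [-3621.00, 6106.50].

no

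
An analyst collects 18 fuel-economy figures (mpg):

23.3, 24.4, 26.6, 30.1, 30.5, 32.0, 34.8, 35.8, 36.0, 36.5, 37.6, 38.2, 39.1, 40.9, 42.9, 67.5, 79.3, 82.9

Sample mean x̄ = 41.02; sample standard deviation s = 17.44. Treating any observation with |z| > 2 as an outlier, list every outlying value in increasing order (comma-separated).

79.3, 82.9

Cutoffs at x̄ ± 2s: 41.02 ± 2·17.44 = [6.14, 75.90].
79.3: z = 2.19, |z| > 2 → outlier.
82.9: z = 2.40, |z| > 2 → outlier.
Every other value lies within [6.14, 75.90].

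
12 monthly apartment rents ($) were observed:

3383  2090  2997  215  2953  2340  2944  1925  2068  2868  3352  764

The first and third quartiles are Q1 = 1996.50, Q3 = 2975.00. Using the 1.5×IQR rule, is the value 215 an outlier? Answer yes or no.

IQR = Q3 − Q1 = 2975.00 − 1996.50 = 978.50.
Lower fence = Q1 − 1.5·IQR = 1996.50 − 1467.75 = 528.75.
Upper fence = Q3 + 1.5·IQR = 2975.00 + 1467.75 = 4442.75.
215 lies below the lower fence.

yes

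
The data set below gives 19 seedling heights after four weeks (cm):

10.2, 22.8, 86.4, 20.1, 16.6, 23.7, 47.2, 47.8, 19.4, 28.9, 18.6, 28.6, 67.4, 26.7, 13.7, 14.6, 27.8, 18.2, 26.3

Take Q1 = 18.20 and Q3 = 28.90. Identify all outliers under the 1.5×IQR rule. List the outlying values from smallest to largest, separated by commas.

47.2, 47.8, 67.4, 86.4

IQR = Q3 − Q1 = 28.90 − 18.20 = 10.70.
Lower fence = Q1 − 1.5·IQR = 18.20 − 16.05 = 2.15.
Upper fence = Q3 + 1.5·IQR = 28.90 + 16.05 = 44.95.
47.2 > 44.95 → outlier.
47.8 > 44.95 → outlier.
67.4 > 44.95 → outlier.
86.4 > 44.95 → outlier.
All remaining values lie within [2.15, 44.95].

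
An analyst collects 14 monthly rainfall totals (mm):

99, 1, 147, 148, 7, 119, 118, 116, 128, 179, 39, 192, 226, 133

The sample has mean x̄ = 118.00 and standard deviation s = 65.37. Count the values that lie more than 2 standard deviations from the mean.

Cutoffs: x̄ ± 2s = [-12.74, 248.74].
Every value lies within the cutoffs.

0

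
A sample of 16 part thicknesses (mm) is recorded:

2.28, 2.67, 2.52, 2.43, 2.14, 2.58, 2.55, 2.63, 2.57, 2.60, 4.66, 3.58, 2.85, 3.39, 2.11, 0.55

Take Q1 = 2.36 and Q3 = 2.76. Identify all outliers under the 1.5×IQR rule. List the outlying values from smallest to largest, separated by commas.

0.55, 3.39, 3.58, 4.66

IQR = Q3 − Q1 = 2.76 − 2.36 = 0.40.
Lower fence = Q1 − 1.5·IQR = 2.36 − 0.60 = 1.76.
Upper fence = Q3 + 1.5·IQR = 2.76 + 0.60 = 3.36.
0.55 < 1.76 → outlier.
3.39 > 3.36 → outlier.
3.58 > 3.36 → outlier.
4.66 > 3.36 → outlier.
All remaining values lie within [1.76, 3.36].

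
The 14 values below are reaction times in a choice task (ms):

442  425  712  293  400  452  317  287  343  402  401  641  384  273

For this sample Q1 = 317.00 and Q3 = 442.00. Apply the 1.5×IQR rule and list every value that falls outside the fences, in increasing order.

641, 712

IQR = Q3 − Q1 = 442.00 − 317.00 = 125.00.
Lower fence = Q1 − 1.5·IQR = 317.00 − 187.50 = 129.50.
Upper fence = Q3 + 1.5·IQR = 442.00 + 187.50 = 629.50.
641 > 629.50 → outlier.
712 > 629.50 → outlier.
All remaining values lie within [129.50, 629.50].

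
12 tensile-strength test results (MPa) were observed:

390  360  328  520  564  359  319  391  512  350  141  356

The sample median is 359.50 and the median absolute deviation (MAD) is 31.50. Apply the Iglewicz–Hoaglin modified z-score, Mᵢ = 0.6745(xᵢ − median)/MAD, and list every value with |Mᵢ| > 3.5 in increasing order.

141, 564

|Mᵢ| > 3.5 ⇔ |xᵢ − 359.50| > 3.5·31.50/0.6745 = 163.45.
So outliers lie outside [196.05, 522.95].
141: M = -4.68 → outlier.
564: M = 4.38 → outlier.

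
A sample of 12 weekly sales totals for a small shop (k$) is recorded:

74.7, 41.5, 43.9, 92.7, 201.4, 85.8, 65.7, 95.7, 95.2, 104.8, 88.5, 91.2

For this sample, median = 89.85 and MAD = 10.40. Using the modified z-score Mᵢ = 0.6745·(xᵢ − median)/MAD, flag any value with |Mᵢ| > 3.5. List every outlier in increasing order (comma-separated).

|Mᵢ| > 3.5 ⇔ |xᵢ − 89.85| > 3.5·10.40/0.6745 = 53.97.
So outliers lie outside [35.88, 143.82].
201.4: M = 7.23 → outlier.

201.4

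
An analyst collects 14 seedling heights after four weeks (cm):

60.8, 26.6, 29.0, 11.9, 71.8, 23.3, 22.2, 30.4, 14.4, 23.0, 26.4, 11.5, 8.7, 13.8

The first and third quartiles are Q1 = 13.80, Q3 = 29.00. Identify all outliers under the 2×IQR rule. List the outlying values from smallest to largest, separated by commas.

60.8, 71.8

IQR = Q3 − Q1 = 29.00 − 13.80 = 15.20.
Lower fence = Q1 − 2·IQR = 13.80 − 30.40 = -16.60.
Upper fence = Q3 + 2·IQR = 29.00 + 30.40 = 59.40.
60.8 > 59.40 → outlier.
71.8 > 59.40 → outlier.
All remaining values lie within [-16.60, 59.40].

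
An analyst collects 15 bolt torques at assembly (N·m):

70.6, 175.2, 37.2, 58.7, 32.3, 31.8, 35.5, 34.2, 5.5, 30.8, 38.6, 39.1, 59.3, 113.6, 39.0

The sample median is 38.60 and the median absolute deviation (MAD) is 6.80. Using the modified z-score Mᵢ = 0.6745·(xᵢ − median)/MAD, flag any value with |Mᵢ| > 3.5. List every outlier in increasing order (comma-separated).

113.6, 175.2

|Mᵢ| > 3.5 ⇔ |xᵢ − 38.60| > 3.5·6.80/0.6745 = 35.29.
So outliers lie outside [3.31, 73.89].
113.6: M = 7.44 → outlier.
175.2: M = 13.55 → outlier.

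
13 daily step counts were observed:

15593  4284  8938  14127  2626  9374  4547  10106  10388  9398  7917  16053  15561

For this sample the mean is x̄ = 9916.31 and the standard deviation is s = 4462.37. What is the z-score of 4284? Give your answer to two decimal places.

-1.26

z = (4284 − 9916.31) / 4462.37 = -1.26.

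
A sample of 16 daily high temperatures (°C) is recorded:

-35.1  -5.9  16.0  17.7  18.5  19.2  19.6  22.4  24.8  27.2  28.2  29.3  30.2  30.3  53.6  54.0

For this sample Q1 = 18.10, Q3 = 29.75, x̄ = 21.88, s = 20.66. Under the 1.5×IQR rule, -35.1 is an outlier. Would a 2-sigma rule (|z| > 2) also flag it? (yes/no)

yes

z = (-35.1 − 21.88) / 20.66 = -2.76.
|z| = 2.76 > 2.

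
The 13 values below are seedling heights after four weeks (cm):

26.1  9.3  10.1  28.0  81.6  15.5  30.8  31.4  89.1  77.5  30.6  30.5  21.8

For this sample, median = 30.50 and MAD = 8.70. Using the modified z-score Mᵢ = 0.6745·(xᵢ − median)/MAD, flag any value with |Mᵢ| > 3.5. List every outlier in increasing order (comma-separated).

77.5, 81.6, 89.1

|Mᵢ| > 3.5 ⇔ |xᵢ − 30.50| > 3.5·8.70/0.6745 = 45.14.
So outliers lie outside [-14.64, 75.64].
77.5: M = 3.64 → outlier.
81.6: M = 3.96 → outlier.
89.1: M = 4.54 → outlier.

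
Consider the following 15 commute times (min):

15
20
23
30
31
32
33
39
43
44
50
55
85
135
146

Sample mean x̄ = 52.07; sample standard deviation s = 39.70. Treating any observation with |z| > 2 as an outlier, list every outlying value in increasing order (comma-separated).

Cutoffs at x̄ ± 2s: 52.07 ± 2·39.70 = [-27.33, 131.47].
135: z = 2.09, |z| > 2 → outlier.
146: z = 2.37, |z| > 2 → outlier.
Every other value lies within [-27.33, 131.47].

135, 146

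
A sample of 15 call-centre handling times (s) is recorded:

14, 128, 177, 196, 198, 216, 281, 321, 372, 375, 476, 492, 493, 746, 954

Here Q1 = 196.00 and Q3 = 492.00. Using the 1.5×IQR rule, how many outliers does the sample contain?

IQR = 296.00; fences at 196.00 − 444.00 = -248.00 and 492.00 + 444.00 = 936.00.
Outside the cutoffs: 954.

1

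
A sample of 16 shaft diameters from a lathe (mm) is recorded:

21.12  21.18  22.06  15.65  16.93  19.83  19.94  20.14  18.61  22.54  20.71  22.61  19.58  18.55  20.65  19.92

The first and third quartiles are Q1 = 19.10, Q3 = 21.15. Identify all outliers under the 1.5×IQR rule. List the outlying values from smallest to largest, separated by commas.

IQR = Q3 − Q1 = 21.15 − 19.10 = 2.05.
Lower fence = Q1 − 1.5·IQR = 19.10 − 3.075 = 16.025.
Upper fence = Q3 + 1.5·IQR = 21.15 + 3.075 = 24.225.
15.65 < 16.025 → outlier.
All remaining values lie within [16.025, 24.225].

15.65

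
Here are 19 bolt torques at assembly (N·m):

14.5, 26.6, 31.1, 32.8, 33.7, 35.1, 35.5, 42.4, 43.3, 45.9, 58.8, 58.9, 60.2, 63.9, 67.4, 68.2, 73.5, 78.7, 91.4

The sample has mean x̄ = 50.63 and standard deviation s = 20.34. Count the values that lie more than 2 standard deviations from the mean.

Cutoffs: x̄ ± 2s = [9.95, 91.31].
Outside the cutoffs: 91.4.

1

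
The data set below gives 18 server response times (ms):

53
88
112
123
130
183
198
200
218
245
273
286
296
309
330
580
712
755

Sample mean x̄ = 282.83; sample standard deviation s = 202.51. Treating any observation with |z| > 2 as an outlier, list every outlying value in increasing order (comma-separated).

712, 755

Cutoffs at x̄ ± 2s: 282.83 ± 2·202.51 = [-122.19, 687.85].
712: z = 2.12, |z| > 2 → outlier.
755: z = 2.33, |z| > 2 → outlier.
Every other value lies within [-122.19, 687.85].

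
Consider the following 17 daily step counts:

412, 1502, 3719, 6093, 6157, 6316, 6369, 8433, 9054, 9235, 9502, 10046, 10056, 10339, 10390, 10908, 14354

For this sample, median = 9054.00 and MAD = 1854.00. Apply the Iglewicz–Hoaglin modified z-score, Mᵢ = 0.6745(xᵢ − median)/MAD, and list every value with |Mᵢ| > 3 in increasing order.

|Mᵢ| > 3 ⇔ |xᵢ − 9054.00| > 3·1854.00/0.6745 = 8246.11.
So outliers lie outside [807.89, 17300.11].
412: M = -3.14 → outlier.

412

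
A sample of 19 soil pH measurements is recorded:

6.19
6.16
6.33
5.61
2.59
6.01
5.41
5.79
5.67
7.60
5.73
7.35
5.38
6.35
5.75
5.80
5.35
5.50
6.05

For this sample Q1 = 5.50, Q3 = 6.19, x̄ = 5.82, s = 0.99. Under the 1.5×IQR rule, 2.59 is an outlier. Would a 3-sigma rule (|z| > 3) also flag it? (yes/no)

z = (2.59 − 5.82) / 0.99 = -3.26.
|z| = 3.26 > 3.

yes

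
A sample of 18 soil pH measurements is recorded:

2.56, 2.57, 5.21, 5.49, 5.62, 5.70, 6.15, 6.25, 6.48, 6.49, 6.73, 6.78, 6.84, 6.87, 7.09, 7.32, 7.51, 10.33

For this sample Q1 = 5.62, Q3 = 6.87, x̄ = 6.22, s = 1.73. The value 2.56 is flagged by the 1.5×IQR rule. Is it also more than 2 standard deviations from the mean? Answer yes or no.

z = (2.56 − 6.22) / 1.73 = -2.12.
|z| = 2.12 > 2.

yes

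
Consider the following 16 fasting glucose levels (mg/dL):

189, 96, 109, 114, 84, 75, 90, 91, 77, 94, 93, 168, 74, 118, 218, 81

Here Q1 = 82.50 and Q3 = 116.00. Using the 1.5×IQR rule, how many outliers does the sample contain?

IQR = 33.50; fences at 82.50 − 50.25 = 32.25 and 116.00 + 50.25 = 166.25.
Outside the cutoffs: 168, 189, 218.

3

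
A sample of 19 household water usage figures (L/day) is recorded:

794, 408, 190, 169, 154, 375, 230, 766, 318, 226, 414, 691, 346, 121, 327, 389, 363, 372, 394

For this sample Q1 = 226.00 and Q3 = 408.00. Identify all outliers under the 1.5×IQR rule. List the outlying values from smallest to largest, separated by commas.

IQR = Q3 − Q1 = 408.00 − 226.00 = 182.00.
Lower fence = Q1 − 1.5·IQR = 226.00 − 273.00 = -47.00.
Upper fence = Q3 + 1.5·IQR = 408.00 + 273.00 = 681.00.
691 > 681.00 → outlier.
766 > 681.00 → outlier.
794 > 681.00 → outlier.
All remaining values lie within [-47.00, 681.00].

691, 766, 794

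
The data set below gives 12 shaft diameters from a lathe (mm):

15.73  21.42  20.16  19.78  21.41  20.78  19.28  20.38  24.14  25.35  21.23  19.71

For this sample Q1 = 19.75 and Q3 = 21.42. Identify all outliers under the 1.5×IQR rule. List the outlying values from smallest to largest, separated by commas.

15.73, 24.14, 25.35

IQR = Q3 − Q1 = 21.42 − 19.75 = 1.67.
Lower fence = Q1 − 1.5·IQR = 19.75 − 2.505 = 17.245.
Upper fence = Q3 + 1.5·IQR = 21.42 + 2.505 = 23.925.
15.73 < 17.245 → outlier.
24.14 > 23.925 → outlier.
25.35 > 23.925 → outlier.
All remaining values lie within [17.245, 23.925].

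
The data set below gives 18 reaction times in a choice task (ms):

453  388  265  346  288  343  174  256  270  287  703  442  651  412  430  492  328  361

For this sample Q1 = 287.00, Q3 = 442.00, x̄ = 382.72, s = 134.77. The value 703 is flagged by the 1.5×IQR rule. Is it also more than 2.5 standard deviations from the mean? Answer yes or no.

z = (703 − 382.72) / 134.77 = 2.38.
|z| = 2.38 ≤ 2.5.

no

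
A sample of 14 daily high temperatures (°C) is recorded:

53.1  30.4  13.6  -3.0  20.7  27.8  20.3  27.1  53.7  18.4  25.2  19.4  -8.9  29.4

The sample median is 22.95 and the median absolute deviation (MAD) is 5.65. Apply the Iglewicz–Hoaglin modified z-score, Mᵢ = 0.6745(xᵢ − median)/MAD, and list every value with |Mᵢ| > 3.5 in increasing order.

|Mᵢ| > 3.5 ⇔ |xᵢ − 22.95| > 3.5·5.65/0.6745 = 29.32.
So outliers lie outside [-6.37, 52.27].
-8.9: M = -3.80 → outlier.
53.1: M = 3.60 → outlier.
53.7: M = 3.67 → outlier.

-8.9, 53.1, 53.7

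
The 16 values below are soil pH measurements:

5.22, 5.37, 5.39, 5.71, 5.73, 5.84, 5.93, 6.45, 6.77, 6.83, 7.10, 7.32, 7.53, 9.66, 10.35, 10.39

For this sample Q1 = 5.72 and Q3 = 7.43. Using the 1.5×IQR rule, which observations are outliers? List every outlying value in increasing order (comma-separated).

IQR = Q3 − Q1 = 7.43 − 5.72 = 1.71.
Lower fence = Q1 − 1.5·IQR = 5.72 − 2.565 = 3.155.
Upper fence = Q3 + 1.5·IQR = 7.43 + 2.565 = 9.995.
10.35 > 9.995 → outlier.
10.39 > 9.995 → outlier.
All remaining values lie within [3.155, 9.995].

10.35, 10.39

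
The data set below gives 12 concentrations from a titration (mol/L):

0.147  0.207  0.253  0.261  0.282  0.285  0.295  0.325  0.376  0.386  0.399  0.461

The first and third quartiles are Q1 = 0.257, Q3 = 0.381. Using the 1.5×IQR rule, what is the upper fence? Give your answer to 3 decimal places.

0.567

IQR = Q3 − Q1 = 0.381 − 0.257 = 0.124.
Lower fence = Q1 − 1.5·IQR = 0.257 − 0.186 = 0.071.
Upper fence = Q3 + 1.5·IQR = 0.381 + 0.186 = 0.567.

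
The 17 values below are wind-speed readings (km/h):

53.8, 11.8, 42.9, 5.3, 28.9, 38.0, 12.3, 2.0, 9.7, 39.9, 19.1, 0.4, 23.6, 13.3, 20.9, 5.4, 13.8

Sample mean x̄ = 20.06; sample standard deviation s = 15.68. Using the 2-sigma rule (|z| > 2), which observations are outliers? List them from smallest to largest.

53.8

Cutoffs at x̄ ± 2s: 20.06 ± 2·15.68 = [-11.30, 51.42].
53.8: z = 2.15, |z| > 2 → outlier.
Every other value lies within [-11.30, 51.42].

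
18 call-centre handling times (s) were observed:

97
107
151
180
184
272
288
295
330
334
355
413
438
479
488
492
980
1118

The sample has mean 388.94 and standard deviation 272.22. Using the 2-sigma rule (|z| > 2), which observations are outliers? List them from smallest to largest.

980, 1118

Cutoffs at x̄ ± 2s: 388.94 ± 2·272.22 = [-155.50, 933.38].
980: z = 2.17, |z| > 2 → outlier.
1118: z = 2.68, |z| > 2 → outlier.
Every other value lies within [-155.50, 933.38].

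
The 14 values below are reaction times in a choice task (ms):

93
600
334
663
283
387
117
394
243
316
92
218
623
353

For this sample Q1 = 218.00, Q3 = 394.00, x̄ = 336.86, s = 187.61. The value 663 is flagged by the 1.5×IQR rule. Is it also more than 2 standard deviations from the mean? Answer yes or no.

no

z = (663 − 336.86) / 187.61 = 1.74.
|z| = 1.74 ≤ 2.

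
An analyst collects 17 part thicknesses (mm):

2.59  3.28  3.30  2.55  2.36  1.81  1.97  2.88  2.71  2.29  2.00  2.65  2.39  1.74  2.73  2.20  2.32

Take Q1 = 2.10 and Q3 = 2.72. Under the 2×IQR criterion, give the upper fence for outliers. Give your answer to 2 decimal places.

3.96

IQR = Q3 − Q1 = 2.72 − 2.10 = 0.62.
Lower fence = Q1 − 2·IQR = 2.10 − 1.24 = 0.86.
Upper fence = Q3 + 2·IQR = 2.72 + 1.24 = 3.96.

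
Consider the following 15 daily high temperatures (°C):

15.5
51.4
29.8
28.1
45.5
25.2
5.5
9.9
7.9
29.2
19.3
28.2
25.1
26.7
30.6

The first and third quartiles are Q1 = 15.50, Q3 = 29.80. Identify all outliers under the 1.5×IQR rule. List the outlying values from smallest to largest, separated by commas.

IQR = Q3 − Q1 = 29.80 − 15.50 = 14.30.
Lower fence = Q1 − 1.5·IQR = 15.50 − 21.45 = -5.95.
Upper fence = Q3 + 1.5·IQR = 29.80 + 21.45 = 51.25.
51.4 > 51.25 → outlier.
All remaining values lie within [-5.95, 51.25].

51.4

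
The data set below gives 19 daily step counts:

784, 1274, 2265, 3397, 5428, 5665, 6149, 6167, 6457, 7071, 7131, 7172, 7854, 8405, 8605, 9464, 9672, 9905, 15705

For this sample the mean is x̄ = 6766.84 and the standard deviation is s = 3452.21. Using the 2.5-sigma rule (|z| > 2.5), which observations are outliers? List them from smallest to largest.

15705

Cutoffs at x̄ ± 2.5s: 6766.84 ± 2.5·3452.21 = [-1863.685, 15397.365].
15705: z = 2.59, |z| > 2.5 → outlier.
Every other value lies within [-1863.685, 15397.365].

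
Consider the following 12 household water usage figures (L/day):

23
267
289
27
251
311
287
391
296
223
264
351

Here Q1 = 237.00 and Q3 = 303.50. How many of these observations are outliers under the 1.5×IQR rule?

IQR = 66.50; fences at 237.00 − 99.75 = 137.25 and 303.50 + 99.75 = 403.25.
Outside the cutoffs: 23, 27.

2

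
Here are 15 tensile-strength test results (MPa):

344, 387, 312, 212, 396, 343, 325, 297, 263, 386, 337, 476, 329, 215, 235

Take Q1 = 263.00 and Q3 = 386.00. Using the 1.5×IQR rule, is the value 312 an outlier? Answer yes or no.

IQR = Q3 − Q1 = 386.00 − 263.00 = 123.00.
Lower fence = Q1 − 1.5·IQR = 263.00 − 184.50 = 78.50.
Upper fence = Q3 + 1.5·IQR = 386.00 + 184.50 = 570.50.
312 lies within [78.50, 570.50].

no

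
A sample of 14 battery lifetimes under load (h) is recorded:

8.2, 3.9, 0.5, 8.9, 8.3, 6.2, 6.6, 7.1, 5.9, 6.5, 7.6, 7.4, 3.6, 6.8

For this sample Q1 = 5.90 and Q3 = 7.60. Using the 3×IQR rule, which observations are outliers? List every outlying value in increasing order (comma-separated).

IQR = Q3 − Q1 = 7.60 − 5.90 = 1.70.
Lower fence = Q1 − 3·IQR = 5.90 − 5.10 = 0.80.
Upper fence = Q3 + 3·IQR = 7.60 + 5.10 = 12.70.
0.5 < 0.80 → outlier.
All remaining values lie within [0.80, 12.70].

0.5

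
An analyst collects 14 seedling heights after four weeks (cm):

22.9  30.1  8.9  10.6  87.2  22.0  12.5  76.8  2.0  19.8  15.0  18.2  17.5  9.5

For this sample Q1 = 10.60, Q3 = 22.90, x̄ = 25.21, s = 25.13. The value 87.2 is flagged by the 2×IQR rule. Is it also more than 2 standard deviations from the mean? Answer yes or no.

z = (87.2 − 25.21) / 25.13 = 2.47.
|z| = 2.47 > 2.

yes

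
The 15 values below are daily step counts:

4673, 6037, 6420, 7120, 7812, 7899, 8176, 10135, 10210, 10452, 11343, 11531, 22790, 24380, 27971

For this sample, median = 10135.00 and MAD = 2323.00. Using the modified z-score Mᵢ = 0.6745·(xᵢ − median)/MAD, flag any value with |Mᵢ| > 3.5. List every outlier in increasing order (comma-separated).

22790, 24380, 27971

|Mᵢ| > 3.5 ⇔ |xᵢ − 10135.00| > 3.5·2323.00/0.6745 = 12054.11.
So outliers lie outside [-1919.11, 22189.11].
22790: M = 3.67 → outlier.
24380: M = 4.14 → outlier.
27971: M = 5.18 → outlier.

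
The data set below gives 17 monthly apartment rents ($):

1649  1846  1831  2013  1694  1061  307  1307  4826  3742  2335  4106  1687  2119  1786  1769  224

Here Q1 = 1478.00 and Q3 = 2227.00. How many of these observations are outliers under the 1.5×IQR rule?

IQR = 749.00; fences at 1478.00 − 1123.50 = 354.50 and 2227.00 + 1123.50 = 3350.50.
Outside the cutoffs: 224, 307, 3742, 4106, 4826.

5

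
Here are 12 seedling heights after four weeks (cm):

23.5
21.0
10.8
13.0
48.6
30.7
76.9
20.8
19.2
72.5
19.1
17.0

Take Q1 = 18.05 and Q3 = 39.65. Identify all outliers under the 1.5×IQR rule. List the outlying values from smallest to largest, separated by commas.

IQR = Q3 − Q1 = 39.65 − 18.05 = 21.60.
Lower fence = Q1 − 1.5·IQR = 18.05 − 32.40 = -14.35.
Upper fence = Q3 + 1.5·IQR = 39.65 + 32.40 = 72.05.
72.5 > 72.05 → outlier.
76.9 > 72.05 → outlier.
All remaining values lie within [-14.35, 72.05].

72.5, 76.9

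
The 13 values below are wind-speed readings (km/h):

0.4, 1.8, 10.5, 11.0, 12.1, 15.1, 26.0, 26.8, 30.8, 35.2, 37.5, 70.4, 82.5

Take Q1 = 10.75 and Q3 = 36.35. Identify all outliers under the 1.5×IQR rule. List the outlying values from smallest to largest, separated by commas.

IQR = Q3 − Q1 = 36.35 − 10.75 = 25.60.
Lower fence = Q1 − 1.5·IQR = 10.75 − 38.40 = -27.65.
Upper fence = Q3 + 1.5·IQR = 36.35 + 38.40 = 74.75.
82.5 > 74.75 → outlier.
All remaining values lie within [-27.65, 74.75].

82.5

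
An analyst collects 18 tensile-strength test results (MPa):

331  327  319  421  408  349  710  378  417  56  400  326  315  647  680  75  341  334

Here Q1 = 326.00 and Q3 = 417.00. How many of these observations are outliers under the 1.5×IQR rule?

IQR = 91.00; fences at 326.00 − 136.50 = 189.50 and 417.00 + 136.50 = 553.50.
Outside the cutoffs: 56, 75, 647, 680, 710.

5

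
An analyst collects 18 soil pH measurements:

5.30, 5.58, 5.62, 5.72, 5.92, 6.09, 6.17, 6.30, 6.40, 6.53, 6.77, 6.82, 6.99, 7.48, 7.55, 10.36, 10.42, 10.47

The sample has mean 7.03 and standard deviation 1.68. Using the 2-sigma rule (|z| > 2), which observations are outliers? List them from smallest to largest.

Cutoffs at x̄ ± 2s: 7.03 ± 2·1.68 = [3.67, 10.39].
10.42: z = 2.02, |z| > 2 → outlier.
10.47: z = 2.05, |z| > 2 → outlier.
Every other value lies within [3.67, 10.39].

10.42, 10.47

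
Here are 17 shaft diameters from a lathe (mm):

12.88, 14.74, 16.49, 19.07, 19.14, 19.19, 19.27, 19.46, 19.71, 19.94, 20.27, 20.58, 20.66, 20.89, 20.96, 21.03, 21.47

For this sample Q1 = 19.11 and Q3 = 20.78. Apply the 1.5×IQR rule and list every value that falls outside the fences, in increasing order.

12.88, 14.74, 16.49

IQR = Q3 − Q1 = 20.78 − 19.11 = 1.67.
Lower fence = Q1 − 1.5·IQR = 19.11 − 2.505 = 16.605.
Upper fence = Q3 + 1.5·IQR = 20.78 + 2.505 = 23.285.
12.88 < 16.605 → outlier.
14.74 < 16.605 → outlier.
16.49 < 16.605 → outlier.
All remaining values lie within [16.605, 23.285].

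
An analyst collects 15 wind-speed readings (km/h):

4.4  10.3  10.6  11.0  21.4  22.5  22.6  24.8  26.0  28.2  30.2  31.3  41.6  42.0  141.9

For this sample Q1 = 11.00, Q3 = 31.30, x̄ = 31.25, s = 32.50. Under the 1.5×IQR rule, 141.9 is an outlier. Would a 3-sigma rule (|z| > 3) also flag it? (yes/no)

z = (141.9 − 31.25) / 32.50 = 3.40.
|z| = 3.40 > 3.

yes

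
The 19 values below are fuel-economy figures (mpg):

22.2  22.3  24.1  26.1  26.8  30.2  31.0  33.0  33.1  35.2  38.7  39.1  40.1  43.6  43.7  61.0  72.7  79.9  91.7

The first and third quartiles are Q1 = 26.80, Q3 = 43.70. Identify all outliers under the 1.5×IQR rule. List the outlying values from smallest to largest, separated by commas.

72.7, 79.9, 91.7

IQR = Q3 − Q1 = 43.70 − 26.80 = 16.90.
Lower fence = Q1 − 1.5·IQR = 26.80 − 25.35 = 1.45.
Upper fence = Q3 + 1.5·IQR = 43.70 + 25.35 = 69.05.
72.7 > 69.05 → outlier.
79.9 > 69.05 → outlier.
91.7 > 69.05 → outlier.
All remaining values lie within [1.45, 69.05].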